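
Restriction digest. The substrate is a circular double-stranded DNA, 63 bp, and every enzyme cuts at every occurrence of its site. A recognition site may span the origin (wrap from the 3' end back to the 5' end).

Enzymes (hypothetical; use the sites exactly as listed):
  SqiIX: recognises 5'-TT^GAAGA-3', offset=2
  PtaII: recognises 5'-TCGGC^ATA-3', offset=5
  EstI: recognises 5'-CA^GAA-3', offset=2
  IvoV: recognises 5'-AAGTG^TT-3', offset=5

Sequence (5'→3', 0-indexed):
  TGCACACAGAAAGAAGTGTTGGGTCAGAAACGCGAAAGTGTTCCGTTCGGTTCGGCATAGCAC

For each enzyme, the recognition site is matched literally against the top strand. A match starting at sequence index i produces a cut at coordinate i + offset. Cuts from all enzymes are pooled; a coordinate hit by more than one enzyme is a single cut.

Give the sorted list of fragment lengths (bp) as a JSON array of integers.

[8,10,14,15,16]

Site scan:
  SqiIX (TTGAAGA, off=2): no sites
  PtaII (TCGGCATA, off=5): starts [51] → cuts [56]
  EstI (CAGAA, off=2): starts [6, 24] → cuts [8, 26]
  IvoV (AAGTGTT, off=5): starts [13, 35] → cuts [18, 40]

Pooled cuts: [8, 18, 26, 40, 56]

Fragment lengths:
  8→18: 10 bp
  18→26: 8 bp
  26→40: 14 bp
  40→56: 16 bp
  56→8 (wrap): 63-56+8 = 15 bp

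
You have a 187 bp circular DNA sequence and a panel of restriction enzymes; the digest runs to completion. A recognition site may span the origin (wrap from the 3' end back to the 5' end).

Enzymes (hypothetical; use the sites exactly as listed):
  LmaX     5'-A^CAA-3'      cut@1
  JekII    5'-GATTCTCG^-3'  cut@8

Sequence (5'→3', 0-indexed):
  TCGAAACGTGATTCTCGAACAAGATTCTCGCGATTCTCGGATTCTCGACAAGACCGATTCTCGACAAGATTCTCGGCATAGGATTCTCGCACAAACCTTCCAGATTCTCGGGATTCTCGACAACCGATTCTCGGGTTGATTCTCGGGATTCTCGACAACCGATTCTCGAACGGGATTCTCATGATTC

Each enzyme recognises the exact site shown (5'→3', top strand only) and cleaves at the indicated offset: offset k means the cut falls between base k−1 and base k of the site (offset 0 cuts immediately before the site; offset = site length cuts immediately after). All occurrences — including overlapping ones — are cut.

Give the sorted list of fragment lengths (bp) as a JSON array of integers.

[1,1,1,1,2,2,8,9,9,9,11,11,12,13,13,14,14,15,19,22]

Per-enzyme occurrences:
  LmaX ACAA/1: at [18, 47, 63, 90, 119, 154] ⇒ [19, 48, 64, 91, 120, 155]
  JekII GATTCTCG/8: at [9, 22, 31, 39, 55, 67, 81, 102, 111, 125, 137, 146, 160, 182] ⇒ [3, 17, 30, 39, 47, 63, 75, 89, 110, 119, 133, 145, 154, 168]

All cut coordinates (distinct, sorted): [3, 17, 19, 30, 39, 47, 48, 63, 64, 75, 89, 91, 110, 119, 120, 133, 145, 154, 155, 168]

Fragment lengths:
  3→17: 14 bp
  17→19: 2 bp
  19→30: 11 bp
  30→39: 9 bp
  39→47: 8 bp
  47→48: 1 bp
  48→63: 15 bp
  63→64: 1 bp
  64→75: 11 bp
  75→89: 14 bp
  89→91: 2 bp
  91→110: 19 bp
  110→119: 9 bp
  119→120: 1 bp
  120→133: 13 bp
  133→145: 12 bp
  145→154: 9 bp
  154→155: 1 bp
  155→168: 13 bp
  168→3 (wrap): 187-168+3 = 22 bp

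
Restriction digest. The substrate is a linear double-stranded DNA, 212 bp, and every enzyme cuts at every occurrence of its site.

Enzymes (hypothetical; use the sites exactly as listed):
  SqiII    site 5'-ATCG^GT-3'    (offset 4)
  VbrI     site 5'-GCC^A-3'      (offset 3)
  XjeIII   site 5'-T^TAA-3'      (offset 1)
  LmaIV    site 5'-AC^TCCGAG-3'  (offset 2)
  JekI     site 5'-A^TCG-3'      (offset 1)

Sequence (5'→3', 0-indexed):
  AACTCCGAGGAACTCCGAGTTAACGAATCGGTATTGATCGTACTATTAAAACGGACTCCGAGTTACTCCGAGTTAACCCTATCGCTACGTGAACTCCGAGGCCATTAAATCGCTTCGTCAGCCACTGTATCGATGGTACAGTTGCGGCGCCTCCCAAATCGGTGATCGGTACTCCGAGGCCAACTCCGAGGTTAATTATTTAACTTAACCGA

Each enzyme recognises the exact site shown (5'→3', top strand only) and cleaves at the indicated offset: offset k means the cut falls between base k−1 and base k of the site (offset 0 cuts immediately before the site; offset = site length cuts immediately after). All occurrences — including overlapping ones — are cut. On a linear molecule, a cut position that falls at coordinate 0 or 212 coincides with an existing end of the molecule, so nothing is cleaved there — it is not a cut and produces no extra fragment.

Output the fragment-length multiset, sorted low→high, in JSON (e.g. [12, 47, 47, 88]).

Per-enzyme occurrences:
  SqiII (ATCGGT, off=4): starts [26, 157, 164] → cuts [30, 161, 168]
  VbrI (GCCA, off=3): starts [100, 120, 178] → cuts [103, 123, 181]
  XjeIII (TTAA, off=1): starts [19, 45, 72, 104, 191, 199, 204] → cuts [20, 46, 73, 105, 192, 200, 205]
  LmaIV (ACTCCGAG, off=2): starts [1, 11, 54, 64, 92, 170, 182] → cuts [3, 13, 56, 66, 94, 172, 184]
  JekI (ATCG, off=1): starts [26, 36, 80, 108, 128, 157, 164] → cuts [27, 37, 81, 109, 129, 158, 165]

All cut coordinates (distinct, sorted): [3, 13, 20, 27, 30, 37, 46, 56, 66, 73, 81, 94, 103, 105, 109, 123, 129, 158, 161, 165, 168, 172, 181, 184, 192, 200, 205]

Fragment lengths:
  [0,3): 3 bp
  [3,13): 10 bp
  [13,20): 7 bp
  [20,27): 7 bp
  [27,30): 3 bp
  [30,37): 7 bp
  [37,46): 9 bp
  [46,56): 10 bp
  [56,66): 10 bp
  [66,73): 7 bp
  [73,81): 8 bp
  [81,94): 13 bp
  [94,103): 9 bp
  [103,105): 2 bp
  [105,109): 4 bp
  [109,123): 14 bp
  [123,129): 6 bp
  [129,158): 29 bp
  [158,161): 3 bp
  [161,165): 4 bp
  [165,168): 3 bp
  [168,172): 4 bp
  [172,181): 9 bp
  [181,184): 3 bp
  [184,192): 8 bp
  [192,200): 8 bp
  [200,205): 5 bp
  [205,212): 7 bp

[2,3,3,3,3,3,4,4,4,5,6,7,7,7,7,7,8,8,8,9,9,9,10,10,10,13,14,29]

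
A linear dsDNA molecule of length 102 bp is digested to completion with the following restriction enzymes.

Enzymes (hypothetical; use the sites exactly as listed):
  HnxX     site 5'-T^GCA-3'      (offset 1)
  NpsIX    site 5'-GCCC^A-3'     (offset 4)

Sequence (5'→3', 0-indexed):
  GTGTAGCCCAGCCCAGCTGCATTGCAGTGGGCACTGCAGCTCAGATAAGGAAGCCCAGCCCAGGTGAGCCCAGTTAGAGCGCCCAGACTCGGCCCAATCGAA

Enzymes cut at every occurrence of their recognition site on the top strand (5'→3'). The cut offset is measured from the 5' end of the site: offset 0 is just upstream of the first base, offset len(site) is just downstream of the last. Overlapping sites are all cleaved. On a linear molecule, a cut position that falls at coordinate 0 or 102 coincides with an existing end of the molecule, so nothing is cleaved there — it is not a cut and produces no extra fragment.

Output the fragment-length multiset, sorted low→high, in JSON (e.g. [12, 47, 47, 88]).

Site scan:
  HnxX TGCA/1: at [17, 22, 34] ⇒ [18, 23, 35]
  NpsIX GCCCA/4: at [5, 10, 52, 57, 67, 80, 91] ⇒ [9, 14, 56, 61, 71, 84, 95]

All cut coordinates (distinct, sorted): [9, 14, 18, 23, 35, 56, 61, 71, 84, 95]

Fragment lengths:
  [0,9): 9 bp
  [9,14): 5 bp
  [14,18): 4 bp
  [18,23): 5 bp
  [23,35): 12 bp
  [35,56): 21 bp
  [56,61): 5 bp
  [61,71): 10 bp
  [71,84): 13 bp
  [84,95): 11 bp
  [95,102): 7 bp

[4,5,5,5,7,9,10,11,12,13,21]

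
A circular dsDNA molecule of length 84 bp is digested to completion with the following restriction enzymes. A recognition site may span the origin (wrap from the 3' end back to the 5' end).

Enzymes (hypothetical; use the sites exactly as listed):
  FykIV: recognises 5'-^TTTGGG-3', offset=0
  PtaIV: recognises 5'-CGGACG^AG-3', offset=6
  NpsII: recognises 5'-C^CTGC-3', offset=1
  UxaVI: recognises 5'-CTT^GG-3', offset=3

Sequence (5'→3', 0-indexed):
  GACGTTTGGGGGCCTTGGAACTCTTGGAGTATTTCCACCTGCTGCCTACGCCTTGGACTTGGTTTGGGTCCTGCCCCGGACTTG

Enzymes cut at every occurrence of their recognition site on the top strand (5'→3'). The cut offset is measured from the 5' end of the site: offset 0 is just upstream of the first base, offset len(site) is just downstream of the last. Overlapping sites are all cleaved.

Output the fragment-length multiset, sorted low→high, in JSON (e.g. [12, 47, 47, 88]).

Scan for sites:
  FykIV TTTGGG/0: at [4, 62] ⇒ [4, 62]
  PtaIV (CGGACGAG, off=6): no sites
  NpsII CCTGC/1: at [37, 69] ⇒ [38, 70]
  UxaVI CTTGG/3: at [13, 22, 51, 57, 80] ⇒ [16, 25, 54, 60, 83]

All cut coordinates (distinct, sorted): [4, 16, 25, 38, 54, 60, 62, 70, 83]

Fragment lengths:
  4→16: 12 bp
  16→25: 9 bp
  25→38: 13 bp
  38→54: 16 bp
  54→60: 6 bp
  60→62: 2 bp
  62→70: 8 bp
  70→83: 13 bp
  83→4 (wrap): 84-83+4 = 5 bp

[2,5,6,8,9,12,13,13,16]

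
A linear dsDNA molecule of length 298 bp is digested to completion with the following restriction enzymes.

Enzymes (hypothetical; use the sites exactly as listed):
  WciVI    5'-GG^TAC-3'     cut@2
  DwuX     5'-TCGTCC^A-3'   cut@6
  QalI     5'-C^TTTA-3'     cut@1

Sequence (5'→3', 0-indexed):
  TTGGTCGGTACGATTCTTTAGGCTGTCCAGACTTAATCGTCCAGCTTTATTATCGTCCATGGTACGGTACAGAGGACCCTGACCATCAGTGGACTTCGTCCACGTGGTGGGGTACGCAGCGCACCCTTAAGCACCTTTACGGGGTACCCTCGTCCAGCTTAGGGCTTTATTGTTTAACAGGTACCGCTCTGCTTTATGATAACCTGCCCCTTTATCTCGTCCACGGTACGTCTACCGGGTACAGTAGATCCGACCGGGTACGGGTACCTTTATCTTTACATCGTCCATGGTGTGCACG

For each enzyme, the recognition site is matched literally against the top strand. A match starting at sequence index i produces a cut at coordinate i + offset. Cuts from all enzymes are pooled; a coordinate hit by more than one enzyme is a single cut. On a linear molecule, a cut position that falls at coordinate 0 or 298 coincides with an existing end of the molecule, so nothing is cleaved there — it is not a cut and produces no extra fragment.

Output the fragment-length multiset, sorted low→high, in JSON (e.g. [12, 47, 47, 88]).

Scan for sites:
  WciVI (GGTAC, off=2): starts [6, 60, 65, 110, 142, 179, 224, 237, 256, 262] → cuts [8, 62, 67, 112, 144, 181, 226, 239, 258, 264]
  DwuX (TCGTCCA, off=6): starts [36, 52, 95, 149, 216, 280] → cuts [42, 58, 101, 155, 222, 286]
  QalI (CTTTA, off=1): starts [15, 44, 134, 164, 191, 209, 267, 273] → cuts [16, 45, 135, 165, 192, 210, 268, 274]

Pooled cuts: [8, 16, 42, 45, 58, 62, 67, 101, 112, 135, 144, 155, 165, 181, 192, 210, 222, 226, 239, 258, 264, 268, 274, 286]

Fragments:
  [0,8): 8 bp
  [8,16): 8 bp
  [16,42): 26 bp
  [42,45): 3 bp
  [45,58): 13 bp
  [58,62): 4 bp
  [62,67): 5 bp
  [67,101): 34 bp
  [101,112): 11 bp
  [112,135): 23 bp
  [135,144): 9 bp
  [144,155): 11 bp
  [155,165): 10 bp
  [165,181): 16 bp
  [181,192): 11 bp
  [192,210): 18 bp
  [210,222): 12 bp
  [222,226): 4 bp
  [226,239): 13 bp
  [239,258): 19 bp
  [258,264): 6 bp
  [264,268): 4 bp
  [268,274): 6 bp
  [274,286): 12 bp
  [286,298): 12 bp

[3,4,4,4,5,6,6,8,8,9,10,11,11,11,12,12,12,13,13,16,18,19,23,26,34]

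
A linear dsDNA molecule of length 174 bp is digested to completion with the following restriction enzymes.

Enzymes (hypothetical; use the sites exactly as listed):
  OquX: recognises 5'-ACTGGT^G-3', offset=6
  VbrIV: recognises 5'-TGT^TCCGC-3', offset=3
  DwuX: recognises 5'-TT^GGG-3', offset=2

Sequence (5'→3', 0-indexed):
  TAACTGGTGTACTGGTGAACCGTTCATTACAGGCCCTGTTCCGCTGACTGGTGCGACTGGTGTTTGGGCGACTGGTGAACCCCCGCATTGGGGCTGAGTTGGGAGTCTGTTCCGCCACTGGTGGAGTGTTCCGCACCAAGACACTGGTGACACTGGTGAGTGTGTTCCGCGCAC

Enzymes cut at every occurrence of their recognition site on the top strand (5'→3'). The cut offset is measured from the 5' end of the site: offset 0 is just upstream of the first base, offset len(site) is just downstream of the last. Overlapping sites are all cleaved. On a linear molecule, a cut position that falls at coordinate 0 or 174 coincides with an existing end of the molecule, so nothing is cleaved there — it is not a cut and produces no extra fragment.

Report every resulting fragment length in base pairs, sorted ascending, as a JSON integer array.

[4,7,8,8,8,9,9,9,10,11,11,12,13,13,19,23]

Per-enzyme occurrences:
  OquX ACTGGTG/6: at [2, 10, 46, 55, 70, 116, 142, 151] ⇒ [8, 16, 52, 61, 76, 122, 148, 157]
  VbrIV TGTTCCGC/3: at [36, 107, 126, 162] ⇒ [39, 110, 129, 165]
  DwuX TTGGG/2: at [63, 87, 98] ⇒ [65, 89, 100]

All cut coordinates (distinct, sorted): [8, 16, 39, 52, 61, 65, 76, 89, 100, 110, 122, 129, 148, 157, 165]

Fragments:
  [0,8): 8 bp
  [8,16): 8 bp
  [16,39): 23 bp
  [39,52): 13 bp
  [52,61): 9 bp
  [61,65): 4 bp
  [65,76): 11 bp
  [76,89): 13 bp
  [89,100): 11 bp
  [100,110): 10 bp
  [110,122): 12 bp
  [122,129): 7 bp
  [129,148): 19 bp
  [148,157): 9 bp
  [157,165): 8 bp
  [165,174): 9 bp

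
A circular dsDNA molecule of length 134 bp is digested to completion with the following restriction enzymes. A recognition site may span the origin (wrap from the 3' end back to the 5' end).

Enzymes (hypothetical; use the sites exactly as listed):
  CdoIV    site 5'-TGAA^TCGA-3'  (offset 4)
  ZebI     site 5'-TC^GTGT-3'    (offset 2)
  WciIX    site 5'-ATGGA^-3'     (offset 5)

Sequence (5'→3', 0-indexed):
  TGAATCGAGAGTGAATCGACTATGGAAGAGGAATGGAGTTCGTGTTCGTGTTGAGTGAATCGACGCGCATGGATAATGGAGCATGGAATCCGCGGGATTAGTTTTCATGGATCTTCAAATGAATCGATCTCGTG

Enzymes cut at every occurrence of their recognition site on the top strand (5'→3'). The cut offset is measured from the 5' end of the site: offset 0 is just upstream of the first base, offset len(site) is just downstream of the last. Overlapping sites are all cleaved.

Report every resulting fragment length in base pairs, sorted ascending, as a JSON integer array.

[4,6,7,7,7,8,11,11,11,12,12,14,24]

Site scan:
  CdoIV (TGAATCGA, off=4): starts [0, 11, 55, 119] → cuts [4, 15, 59, 123]
  ZebI (TCGTGT, off=2): starts [39, 45, 129] → cuts [41, 47, 131]
  WciIX (ATGGA, off=5): starts [21, 32, 68, 75, 82, 106] → cuts [26, 37, 73, 80, 87, 111]

Pooled cuts: [4, 15, 26, 37, 41, 47, 59, 73, 80, 87, 111, 123, 131]

Fragments:
  4→15: 11 bp
  15→26: 11 bp
  26→37: 11 bp
  37→41: 4 bp
  41→47: 6 bp
  47→59: 12 bp
  59→73: 14 bp
  73→80: 7 bp
  80→87: 7 bp
  87→111: 24 bp
  111→123: 12 bp
  123→131: 8 bp
  131→4 (wrap): 134-131+4 = 7 bp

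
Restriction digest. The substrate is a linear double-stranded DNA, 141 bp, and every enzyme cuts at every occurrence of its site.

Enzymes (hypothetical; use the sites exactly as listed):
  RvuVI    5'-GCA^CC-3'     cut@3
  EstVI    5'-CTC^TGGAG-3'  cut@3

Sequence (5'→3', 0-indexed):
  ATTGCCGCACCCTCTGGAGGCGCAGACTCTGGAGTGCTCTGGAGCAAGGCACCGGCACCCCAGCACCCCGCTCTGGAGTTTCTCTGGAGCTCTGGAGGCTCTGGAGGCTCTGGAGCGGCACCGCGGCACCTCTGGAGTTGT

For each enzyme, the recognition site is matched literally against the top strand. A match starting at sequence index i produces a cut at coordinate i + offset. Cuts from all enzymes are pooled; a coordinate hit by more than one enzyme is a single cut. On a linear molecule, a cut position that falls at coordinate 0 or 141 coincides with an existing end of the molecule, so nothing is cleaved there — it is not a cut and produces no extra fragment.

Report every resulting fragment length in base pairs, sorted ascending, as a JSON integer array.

[4,5,6,8,8,8,8,9,9,9,9,10,10,11,12,15]

Scan for sites:
  RvuVI (GCACC, off=3): starts [6, 48, 54, 62, 117, 125] → cuts [9, 51, 57, 65, 120, 128]
  EstVI (CTCTGGAG, off=3): starts [11, 26, 36, 70, 81, 89, 98, 107, 129] → cuts [14, 29, 39, 73, 84, 92, 101, 110, 132]

Pooled cuts: [9, 14, 29, 39, 51, 57, 65, 73, 84, 92, 101, 110, 120, 128, 132]

Fragments:
  [0,9): 9 bp
  [9,14): 5 bp
  [14,29): 15 bp
  [29,39): 10 bp
  [39,51): 12 bp
  [51,57): 6 bp
  [57,65): 8 bp
  [65,73): 8 bp
  [73,84): 11 bp
  [84,92): 8 bp
  [92,101): 9 bp
  [101,110): 9 bp
  [110,120): 10 bp
  [120,128): 8 bp
  [128,132): 4 bp
  [132,141): 9 bp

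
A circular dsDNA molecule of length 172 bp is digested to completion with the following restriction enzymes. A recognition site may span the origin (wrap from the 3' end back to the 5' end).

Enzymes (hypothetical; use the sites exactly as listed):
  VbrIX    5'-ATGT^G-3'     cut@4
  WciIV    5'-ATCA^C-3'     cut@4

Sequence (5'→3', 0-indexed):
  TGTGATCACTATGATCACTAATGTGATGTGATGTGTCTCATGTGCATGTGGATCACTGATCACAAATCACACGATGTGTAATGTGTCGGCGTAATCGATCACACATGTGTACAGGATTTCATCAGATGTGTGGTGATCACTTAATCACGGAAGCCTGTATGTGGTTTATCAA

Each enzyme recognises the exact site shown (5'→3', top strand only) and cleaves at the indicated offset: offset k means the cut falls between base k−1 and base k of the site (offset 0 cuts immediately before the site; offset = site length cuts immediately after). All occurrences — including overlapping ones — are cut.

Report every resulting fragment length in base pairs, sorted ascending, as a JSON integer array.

Scan for sites:
  VbrIX ATGTG/4: at [20, 25, 30, 39, 45, 73, 80, 104, 125, 158, 171] ⇒ [3, 24, 29, 34, 43, 49, 77, 84, 108, 129, 162]
  WciIV ATCAC/4: at [4, 13, 51, 58, 65, 97, 135, 143] ⇒ [8, 17, 55, 62, 69, 101, 139, 147]

Pooled cuts: [3, 8, 17, 24, 29, 34, 43, 49, 55, 62, 69, 77, 84, 101, 108, 129, 139, 147, 162]

Fragments:
  3→8: 5 bp
  8→17: 9 bp
  17→24: 7 bp
  24→29: 5 bp
  29→34: 5 bp
  34→43: 9 bp
  43→49: 6 bp
  49→55: 6 bp
  55→62: 7 bp
  62→69: 7 bp
  69→77: 8 bp
  77→84: 7 bp
  84→101: 17 bp
  101→108: 7 bp
  108→129: 21 bp
  129→139: 10 bp
  139→147: 8 bp
  147→162: 15 bp
  162→3 (wrap): 172-162+3 = 13 bp

[5,5,5,6,6,7,7,7,7,7,8,8,9,9,10,13,15,17,21]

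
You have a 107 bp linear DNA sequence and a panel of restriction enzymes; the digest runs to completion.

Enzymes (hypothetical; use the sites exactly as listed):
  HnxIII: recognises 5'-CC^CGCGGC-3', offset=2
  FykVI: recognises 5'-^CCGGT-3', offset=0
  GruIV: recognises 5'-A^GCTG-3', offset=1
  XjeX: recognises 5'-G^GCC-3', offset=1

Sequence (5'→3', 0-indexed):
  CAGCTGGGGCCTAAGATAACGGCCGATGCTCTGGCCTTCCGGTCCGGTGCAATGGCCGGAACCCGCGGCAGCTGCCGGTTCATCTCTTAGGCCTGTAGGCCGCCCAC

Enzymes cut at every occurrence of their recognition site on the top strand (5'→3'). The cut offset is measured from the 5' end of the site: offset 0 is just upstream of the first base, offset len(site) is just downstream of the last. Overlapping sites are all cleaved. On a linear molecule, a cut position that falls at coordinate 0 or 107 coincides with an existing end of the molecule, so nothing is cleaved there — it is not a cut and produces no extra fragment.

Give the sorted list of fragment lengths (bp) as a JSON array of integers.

[2,4,5,5,6,7,8,9,9,11,12,13,16]

Per-enzyme occurrences:
  HnxIII CCCGCGGC/2: at [61] ⇒ [63]
  FykVI CCGGT/0: at [38, 43, 74] ⇒ [38, 43, 74]
  GruIV AGCTG/1: at [1, 69] ⇒ [2, 70]
  XjeX GGCC/1: at [7, 20, 32, 53, 89, 97] ⇒ [8, 21, 33, 54, 90, 98]

All cut coordinates (distinct, sorted): [2, 8, 21, 33, 38, 43, 54, 63, 70, 74, 90, 98]

Fragments:
  [0,2): 2 bp
  [2,8): 6 bp
  [8,21): 13 bp
  [21,33): 12 bp
  [33,38): 5 bp
  [38,43): 5 bp
  [43,54): 11 bp
  [54,63): 9 bp
  [63,70): 7 bp
  [70,74): 4 bp
  [74,90): 16 bp
  [90,98): 8 bp
  [98,107): 9 bp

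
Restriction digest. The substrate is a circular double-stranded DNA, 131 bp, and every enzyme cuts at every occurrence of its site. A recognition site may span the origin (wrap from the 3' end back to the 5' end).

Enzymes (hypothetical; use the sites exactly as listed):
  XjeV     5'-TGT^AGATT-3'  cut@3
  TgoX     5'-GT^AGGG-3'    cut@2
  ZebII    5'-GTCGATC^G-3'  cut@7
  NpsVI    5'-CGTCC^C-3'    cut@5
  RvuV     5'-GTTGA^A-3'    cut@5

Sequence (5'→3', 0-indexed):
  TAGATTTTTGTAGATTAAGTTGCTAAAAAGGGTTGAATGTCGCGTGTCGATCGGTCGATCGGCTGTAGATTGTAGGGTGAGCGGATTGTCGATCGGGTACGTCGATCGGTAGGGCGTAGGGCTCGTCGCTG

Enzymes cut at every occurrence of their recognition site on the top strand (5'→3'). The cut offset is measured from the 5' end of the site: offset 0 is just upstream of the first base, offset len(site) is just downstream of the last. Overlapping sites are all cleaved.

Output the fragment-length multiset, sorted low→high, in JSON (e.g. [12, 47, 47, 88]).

Scan for sites:
  XjeV TGTAGATT/3: at [8, 63, 129] ⇒ [1, 11, 66]
  TgoX GTAGGG/2: at [71, 108, 115] ⇒ [73, 110, 117]
  ZebII GTCGATCG/7: at [45, 53, 87, 100] ⇒ [52, 60, 94, 107]
  NpsVI (CGTCCC, off=5): no sites
  RvuV GTTGAA/5: at [31] ⇒ [36]

Pooled cuts: [1, 11, 36, 52, 60, 66, 73, 94, 107, 110, 117]

Fragments:
  1→11: 10 bp
  11→36: 25 bp
  36→52: 16 bp
  52→60: 8 bp
  60→66: 6 bp
  66→73: 7 bp
  73→94: 21 bp
  94→107: 13 bp
  107→110: 3 bp
  110→117: 7 bp
  117→1 (wrap): 131-117+1 = 15 bp

[3,6,7,7,8,10,13,15,16,21,25]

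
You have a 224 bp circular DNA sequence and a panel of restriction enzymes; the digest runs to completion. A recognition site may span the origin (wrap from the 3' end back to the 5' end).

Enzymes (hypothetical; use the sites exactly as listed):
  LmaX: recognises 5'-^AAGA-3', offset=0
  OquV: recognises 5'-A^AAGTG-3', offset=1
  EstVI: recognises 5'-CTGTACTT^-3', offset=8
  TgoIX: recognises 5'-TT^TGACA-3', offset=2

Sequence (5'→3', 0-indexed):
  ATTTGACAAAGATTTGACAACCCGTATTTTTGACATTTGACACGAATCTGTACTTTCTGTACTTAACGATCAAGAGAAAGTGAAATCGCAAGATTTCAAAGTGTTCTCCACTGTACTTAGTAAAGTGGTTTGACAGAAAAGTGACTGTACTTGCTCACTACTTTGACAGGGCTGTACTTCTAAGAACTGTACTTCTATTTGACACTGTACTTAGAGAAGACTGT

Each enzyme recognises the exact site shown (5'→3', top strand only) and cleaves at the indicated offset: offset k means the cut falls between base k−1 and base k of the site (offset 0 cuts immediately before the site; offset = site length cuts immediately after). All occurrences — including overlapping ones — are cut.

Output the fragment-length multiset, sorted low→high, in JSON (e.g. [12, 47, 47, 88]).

[2,4,4,5,5,6,6,7,7,8,8,9,9,11,11,12,13,13,14,16,16,18,20]

Scan for sites:
  LmaX (AAGA, off=0): starts [8, 71, 89, 181, 216] → cuts [8, 71, 89, 181, 216]
  OquV (AAAGTG, off=1): starts [76, 97, 121, 137] → cuts [77, 98, 122, 138]
  EstVI (CTGTACTT, off=8): starts [47, 56, 110, 144, 171, 186, 204] → cuts [55, 64, 118, 152, 179, 194, 212]
  TgoIX (TTTGACA, off=2): starts [1, 12, 28, 35, 128, 161, 197] → cuts [3, 14, 30, 37, 130, 163, 199]

Pooled cuts: [3, 8, 14, 30, 37, 55, 64, 71, 77, 89, 98, 118, 122, 130, 138, 152, 163, 179, 181, 194, 199, 212, 216]

Fragment lengths:
  3→8: 5 bp
  8→14: 6 bp
  14→30: 16 bp
  30→37: 7 bp
  37→55: 18 bp
  55→64: 9 bp
  64→71: 7 bp
  71→77: 6 bp
  77→89: 12 bp
  89→98: 9 bp
  98→118: 20 bp
  118→122: 4 bp
  122→130: 8 bp
  130→138: 8 bp
  138→152: 14 bp
  152→163: 11 bp
  163→179: 16 bp
  179→181: 2 bp
  181→194: 13 bp
  194→199: 5 bp
  199→212: 13 bp
  212→216: 4 bp
  216→3 (wrap): 224-216+3 = 11 bp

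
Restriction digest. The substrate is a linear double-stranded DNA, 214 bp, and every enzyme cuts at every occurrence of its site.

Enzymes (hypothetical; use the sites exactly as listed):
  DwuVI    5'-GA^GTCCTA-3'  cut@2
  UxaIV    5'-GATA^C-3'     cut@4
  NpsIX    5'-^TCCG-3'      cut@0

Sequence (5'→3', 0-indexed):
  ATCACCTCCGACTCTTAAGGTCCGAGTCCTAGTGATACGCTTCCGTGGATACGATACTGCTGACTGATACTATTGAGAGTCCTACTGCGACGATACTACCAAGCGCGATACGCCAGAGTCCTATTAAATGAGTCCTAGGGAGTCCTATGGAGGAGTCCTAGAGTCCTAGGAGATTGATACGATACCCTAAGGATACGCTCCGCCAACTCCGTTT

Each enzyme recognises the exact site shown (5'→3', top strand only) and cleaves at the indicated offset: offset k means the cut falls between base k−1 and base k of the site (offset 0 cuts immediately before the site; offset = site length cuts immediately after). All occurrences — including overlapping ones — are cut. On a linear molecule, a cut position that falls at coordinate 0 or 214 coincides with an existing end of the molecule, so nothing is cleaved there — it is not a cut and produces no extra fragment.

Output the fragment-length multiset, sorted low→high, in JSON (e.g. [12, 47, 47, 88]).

Site scan:
  DwuVI GAGTCCTA/2: at [23, 76, 115, 129, 139, 152, 160] ⇒ [25, 78, 117, 131, 141, 154, 162]
  UxaIV GATAC/4: at [33, 47, 52, 65, 91, 106, 175, 180, 191] ⇒ [37, 51, 56, 69, 95, 110, 179, 184, 195]
  NpsIX TCCG/0: at [6, 20, 41, 198, 207] ⇒ [6, 20, 41, 198, 207]

Pooled cuts: [6, 20, 25, 37, 41, 51, 56, 69, 78, 95, 110, 117, 131, 141, 154, 162, 179, 184, 195, 198, 207]

Fragment lengths:
  [0,6): 6 bp
  [6,20): 14 bp
  [20,25): 5 bp
  [25,37): 12 bp
  [37,41): 4 bp
  [41,51): 10 bp
  [51,56): 5 bp
  [56,69): 13 bp
  [69,78): 9 bp
  [78,95): 17 bp
  [95,110): 15 bp
  [110,117): 7 bp
  [117,131): 14 bp
  [131,141): 10 bp
  [141,154): 13 bp
  [154,162): 8 bp
  [162,179): 17 bp
  [179,184): 5 bp
  [184,195): 11 bp
  [195,198): 3 bp
  [198,207): 9 bp
  [207,214): 7 bp

[3,4,5,5,5,6,7,7,8,9,9,10,10,11,12,13,13,14,14,15,17,17]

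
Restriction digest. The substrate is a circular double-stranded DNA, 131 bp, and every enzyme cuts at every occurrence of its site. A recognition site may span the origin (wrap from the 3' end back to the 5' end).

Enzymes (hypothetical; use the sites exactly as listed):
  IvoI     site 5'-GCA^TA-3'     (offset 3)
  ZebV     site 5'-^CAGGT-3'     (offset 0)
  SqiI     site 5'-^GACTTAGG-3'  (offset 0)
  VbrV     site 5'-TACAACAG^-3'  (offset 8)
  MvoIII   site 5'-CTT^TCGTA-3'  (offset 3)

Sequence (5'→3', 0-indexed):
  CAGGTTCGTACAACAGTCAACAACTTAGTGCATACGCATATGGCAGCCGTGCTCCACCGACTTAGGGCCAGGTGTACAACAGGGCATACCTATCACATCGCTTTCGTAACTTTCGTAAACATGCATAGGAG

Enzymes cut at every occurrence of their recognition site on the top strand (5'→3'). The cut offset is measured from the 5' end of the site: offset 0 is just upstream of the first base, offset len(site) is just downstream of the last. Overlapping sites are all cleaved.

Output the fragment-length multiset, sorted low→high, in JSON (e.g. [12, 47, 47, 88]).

Per-enzyme occurrences:
  IvoI GCATA/3: at [29, 35, 83, 122] ⇒ [32, 38, 86, 125]
  ZebV CAGGT/0: at [0, 68] ⇒ [0, 68]
  SqiI GACTTAGG/0: at [58] ⇒ [58]
  VbrV TACAACAG/8: at [8, 74] ⇒ [16, 82]
  MvoIII CTTTCGTA/3: at [100, 109] ⇒ [103, 112]

All cut coordinates (distinct, sorted): [0, 16, 32, 38, 58, 68, 82, 86, 103, 112, 125]

Fragment lengths:
  0→16: 16 bp
  16→32: 16 bp
  32→38: 6 bp
  38→58: 20 bp
  58→68: 10 bp
  68→82: 14 bp
  82→86: 4 bp
  86→103: 17 bp
  103→112: 9 bp
  112→125: 13 bp
  125→0 (wrap): 131-125+0 = 6 bp

[4,6,6,9,10,13,14,16,16,17,20]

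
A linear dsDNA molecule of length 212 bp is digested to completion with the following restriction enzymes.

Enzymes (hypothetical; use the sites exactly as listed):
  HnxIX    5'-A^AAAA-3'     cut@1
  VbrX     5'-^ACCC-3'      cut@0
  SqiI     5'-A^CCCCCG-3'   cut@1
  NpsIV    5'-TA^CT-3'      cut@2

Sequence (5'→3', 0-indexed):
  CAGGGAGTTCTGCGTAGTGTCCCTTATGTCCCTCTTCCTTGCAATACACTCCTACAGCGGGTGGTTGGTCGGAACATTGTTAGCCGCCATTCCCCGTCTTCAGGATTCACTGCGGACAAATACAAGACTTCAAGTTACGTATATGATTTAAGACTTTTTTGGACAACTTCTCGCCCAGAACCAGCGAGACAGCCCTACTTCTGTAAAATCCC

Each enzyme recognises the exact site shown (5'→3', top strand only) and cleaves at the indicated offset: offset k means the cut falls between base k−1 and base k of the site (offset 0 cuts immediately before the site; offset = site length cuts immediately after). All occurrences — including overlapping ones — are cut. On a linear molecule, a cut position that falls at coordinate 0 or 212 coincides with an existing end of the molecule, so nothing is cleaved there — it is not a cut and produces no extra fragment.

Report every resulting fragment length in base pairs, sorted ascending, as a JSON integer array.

[15,197]

Scan for sites:
  HnxIX (AAAAA, off=1): no sites
  VbrX (ACCC, off=0): no sites
  SqiI (ACCCCCG, off=1): no sites
  NpsIV TACT/2: at [195] ⇒ [197]

All cut coordinates (distinct, sorted): [197]

Fragment lengths:
  [0,197): 197 bp
  [197,212): 15 bp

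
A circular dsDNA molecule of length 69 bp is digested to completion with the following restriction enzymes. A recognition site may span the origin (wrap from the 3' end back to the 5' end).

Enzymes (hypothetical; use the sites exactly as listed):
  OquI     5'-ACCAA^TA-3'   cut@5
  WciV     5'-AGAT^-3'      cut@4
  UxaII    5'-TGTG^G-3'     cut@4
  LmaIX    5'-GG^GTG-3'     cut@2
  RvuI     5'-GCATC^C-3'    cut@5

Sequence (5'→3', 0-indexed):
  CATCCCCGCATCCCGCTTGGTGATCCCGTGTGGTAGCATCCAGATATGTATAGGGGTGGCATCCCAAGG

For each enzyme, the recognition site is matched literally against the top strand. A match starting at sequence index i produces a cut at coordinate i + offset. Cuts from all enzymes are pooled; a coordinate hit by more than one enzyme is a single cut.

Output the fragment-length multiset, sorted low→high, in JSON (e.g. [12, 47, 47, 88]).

Scan for sites:
  OquI (ACCAATA, off=5): no sites
  WciV (AGAT, off=4): starts [41] → cuts [45]
  UxaII (TGTGG, off=4): starts [28] → cuts [32]
  LmaIX (GGGTG, off=2): starts [53] → cuts [55]
  RvuI (GCATCC, off=5): starts [7, 35, 58, 68] → cuts [4, 12, 40, 63]

Pooled cuts: [4, 12, 32, 40, 45, 55, 63]

Fragment lengths:
  4→12: 8 bp
  12→32: 20 bp
  32→40: 8 bp
  40→45: 5 bp
  45→55: 10 bp
  55→63: 8 bp
  63→4 (wrap): 69-63+4 = 10 bp

[5,8,8,8,10,10,20]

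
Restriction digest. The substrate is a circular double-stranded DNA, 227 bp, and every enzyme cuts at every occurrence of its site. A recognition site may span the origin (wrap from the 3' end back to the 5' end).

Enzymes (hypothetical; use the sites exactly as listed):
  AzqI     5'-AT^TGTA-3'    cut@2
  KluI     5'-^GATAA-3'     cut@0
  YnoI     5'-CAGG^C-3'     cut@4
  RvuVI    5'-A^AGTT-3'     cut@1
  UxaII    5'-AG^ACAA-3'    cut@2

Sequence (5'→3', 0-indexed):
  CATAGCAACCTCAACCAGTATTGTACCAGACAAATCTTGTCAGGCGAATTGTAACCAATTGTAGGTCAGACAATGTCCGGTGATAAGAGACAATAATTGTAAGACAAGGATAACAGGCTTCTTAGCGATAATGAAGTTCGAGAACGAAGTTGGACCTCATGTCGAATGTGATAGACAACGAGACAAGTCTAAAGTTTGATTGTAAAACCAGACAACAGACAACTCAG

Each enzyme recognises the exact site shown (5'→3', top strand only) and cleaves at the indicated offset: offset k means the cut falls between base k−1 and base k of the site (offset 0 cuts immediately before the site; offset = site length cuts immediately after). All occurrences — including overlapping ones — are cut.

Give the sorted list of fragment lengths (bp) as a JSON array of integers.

[5,5,6,7,8,8,8,8,8,8,9,9,10,10,10,11,12,13,15,27,30]

Scan for sites:
  AzqI (ATTGTA, off=2): starts [19, 47, 57, 95, 198] → cuts [21, 49, 59, 97, 200]
  KluI (GATAA, off=0): starts [81, 108, 126] → cuts [81, 108, 126]
  YnoI (CAGGC, off=4): starts [40, 113] → cuts [44, 117]
  RvuVI (AAGTT, off=1): starts [133, 146, 191] → cuts [134, 147, 192]
  UxaII (AGACAA, off=2): starts [27, 67, 87, 101, 172, 180, 209, 216] → cuts [29, 69, 89, 103, 174, 182, 211, 218]

All cut coordinates (distinct, sorted): [21, 29, 44, 49, 59, 69, 81, 89, 97, 103, 108, 117, 126, 134, 147, 174, 182, 192, 200, 211, 218]

Fragment lengths:
  21→29: 8 bp
  29→44: 15 bp
  44→49: 5 bp
  49→59: 10 bp
  59→69: 10 bp
  69→81: 12 bp
  81→89: 8 bp
  89→97: 8 bp
  97→103: 6 bp
  103→108: 5 bp
  108→117: 9 bp
  117→126: 9 bp
  126→134: 8 bp
  134→147: 13 bp
  147→174: 27 bp
  174→182: 8 bp
  182→192: 10 bp
  192→200: 8 bp
  200→211: 11 bp
  211→218: 7 bp
  218→21 (wrap): 227-218+21 = 30 bp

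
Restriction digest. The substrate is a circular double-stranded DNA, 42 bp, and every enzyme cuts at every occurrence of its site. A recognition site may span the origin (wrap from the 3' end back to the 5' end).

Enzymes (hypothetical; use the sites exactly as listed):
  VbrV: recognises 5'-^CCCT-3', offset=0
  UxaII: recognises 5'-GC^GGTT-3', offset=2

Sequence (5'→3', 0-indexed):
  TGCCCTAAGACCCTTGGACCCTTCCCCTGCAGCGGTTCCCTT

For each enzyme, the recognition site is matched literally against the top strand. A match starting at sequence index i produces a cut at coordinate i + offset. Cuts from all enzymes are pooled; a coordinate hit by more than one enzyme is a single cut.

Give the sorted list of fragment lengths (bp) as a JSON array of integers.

[4,6,7,8,8,9]

Site scan:
  VbrV CCCT/0: at [2, 10, 18, 24, 37] ⇒ [2, 10, 18, 24, 37]
  UxaII GCGGTT/2: at [31] ⇒ [33]

All cut coordinates (distinct, sorted): [2, 10, 18, 24, 33, 37]

Fragment lengths:
  2→10: 8 bp
  10→18: 8 bp
  18→24: 6 bp
  24→33: 9 bp
  33→37: 4 bp
  37→2 (wrap): 42-37+2 = 7 bp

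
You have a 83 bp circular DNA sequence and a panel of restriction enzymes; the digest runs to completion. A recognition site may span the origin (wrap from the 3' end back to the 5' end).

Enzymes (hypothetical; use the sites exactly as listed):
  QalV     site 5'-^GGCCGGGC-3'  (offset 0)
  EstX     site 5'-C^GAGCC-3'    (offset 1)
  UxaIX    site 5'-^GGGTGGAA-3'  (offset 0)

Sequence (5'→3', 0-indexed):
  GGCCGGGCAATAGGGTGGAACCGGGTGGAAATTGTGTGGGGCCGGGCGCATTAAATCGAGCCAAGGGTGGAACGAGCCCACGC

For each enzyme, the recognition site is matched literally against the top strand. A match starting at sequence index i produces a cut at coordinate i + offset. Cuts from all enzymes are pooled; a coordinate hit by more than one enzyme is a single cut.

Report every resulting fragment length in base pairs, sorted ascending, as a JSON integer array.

Per-enzyme occurrences:
  QalV (GGCCGGGC, off=0): starts [0, 39] → cuts [0, 39]
  EstX (CGAGCC, off=1): starts [56, 72] → cuts [57, 73]
  UxaIX (GGGTGGAA, off=0): starts [12, 22, 64] → cuts [12, 22, 64]

Pooled cuts: [0, 12, 22, 39, 57, 64, 73]

Fragment lengths:
  0→12: 12 bp
  12→22: 10 bp
  22→39: 17 bp
  39→57: 18 bp
  57→64: 7 bp
  64→73: 9 bp
  73→0 (wrap): 83-73+0 = 10 bp

[7,9,10,10,12,17,18]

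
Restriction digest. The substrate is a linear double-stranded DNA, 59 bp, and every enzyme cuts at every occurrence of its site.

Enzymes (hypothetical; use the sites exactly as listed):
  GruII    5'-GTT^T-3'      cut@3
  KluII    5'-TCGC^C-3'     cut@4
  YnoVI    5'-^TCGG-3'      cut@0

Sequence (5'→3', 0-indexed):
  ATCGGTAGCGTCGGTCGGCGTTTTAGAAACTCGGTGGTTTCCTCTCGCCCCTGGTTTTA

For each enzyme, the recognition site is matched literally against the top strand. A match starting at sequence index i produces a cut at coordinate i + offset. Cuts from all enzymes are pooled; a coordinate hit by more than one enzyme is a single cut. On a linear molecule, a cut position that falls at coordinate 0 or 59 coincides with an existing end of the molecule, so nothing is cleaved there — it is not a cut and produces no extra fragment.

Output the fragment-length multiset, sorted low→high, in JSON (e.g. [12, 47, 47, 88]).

Scan for sites:
  GruII GTTT/3: at [19, 36, 53] ⇒ [22, 39, 56]
  KluII TCGCC/4: at [44] ⇒ [48]
  YnoVI TCGG/0: at [1, 10, 14, 30] ⇒ [1, 10, 14, 30]

All cut coordinates (distinct, sorted): [1, 10, 14, 22, 30, 39, 48, 56]

Fragments:
  [0,1): 1 bp
  [1,10): 9 bp
  [10,14): 4 bp
  [14,22): 8 bp
  [22,30): 8 bp
  [30,39): 9 bp
  [39,48): 9 bp
  [48,56): 8 bp
  [56,59): 3 bp

[1,3,4,8,8,8,9,9,9]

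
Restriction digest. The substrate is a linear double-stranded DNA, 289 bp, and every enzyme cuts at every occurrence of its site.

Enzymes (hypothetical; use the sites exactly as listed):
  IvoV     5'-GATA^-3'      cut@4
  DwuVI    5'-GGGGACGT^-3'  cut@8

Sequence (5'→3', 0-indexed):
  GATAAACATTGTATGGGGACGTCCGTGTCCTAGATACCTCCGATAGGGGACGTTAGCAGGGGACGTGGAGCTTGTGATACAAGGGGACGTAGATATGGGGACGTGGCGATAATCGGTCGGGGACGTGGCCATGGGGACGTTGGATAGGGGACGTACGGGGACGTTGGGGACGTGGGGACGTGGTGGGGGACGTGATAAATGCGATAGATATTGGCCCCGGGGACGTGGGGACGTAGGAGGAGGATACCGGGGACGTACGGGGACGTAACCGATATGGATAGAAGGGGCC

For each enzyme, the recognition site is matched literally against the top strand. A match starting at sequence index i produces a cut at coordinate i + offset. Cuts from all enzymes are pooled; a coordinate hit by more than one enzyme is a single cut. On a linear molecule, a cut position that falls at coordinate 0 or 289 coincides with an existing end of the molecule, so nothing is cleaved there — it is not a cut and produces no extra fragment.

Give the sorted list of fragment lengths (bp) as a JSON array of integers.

Per-enzyme occurrences:
  IvoV GATA/4: at [0, 32, 41, 75, 91, 107, 142, 193, 202, 206, 242, 270, 276] ⇒ [4, 36, 45, 79, 95, 111, 146, 197, 206, 210, 246, 274, 280]
  DwuVI GGGGACGT/8: at [14, 45, 58, 82, 96, 118, 132, 146, 156, 165, 173, 185, 218, 226, 248, 258] ⇒ [22, 53, 66, 90, 104, 126, 140, 154, 164, 173, 181, 193, 226, 234, 256, 266]

All cut coordinates (distinct, sorted): [4, 22, 36, 45, 53, 66, 79, 90, 95, 104, 111, 126, 140, 146, 154, 164, 173, 181, 193, 197, 206, 210, 226, 234, 246, 256, 266, 274, 280]

Fragment lengths:
  [0,4): 4 bp
  [4,22): 18 bp
  [22,36): 14 bp
  [36,45): 9 bp
  [45,53): 8 bp
  [53,66): 13 bp
  [66,79): 13 bp
  [79,90): 11 bp
  [90,95): 5 bp
  [95,104): 9 bp
  [104,111): 7 bp
  [111,126): 15 bp
  [126,140): 14 bp
  [140,146): 6 bp
  [146,154): 8 bp
  [154,164): 10 bp
  [164,173): 9 bp
  [173,181): 8 bp
  [181,193): 12 bp
  [193,197): 4 bp
  [197,206): 9 bp
  [206,210): 4 bp
  [210,226): 16 bp
  [226,234): 8 bp
  [234,246): 12 bp
  [246,256): 10 bp
  [256,266): 10 bp
  [266,274): 8 bp
  [274,280): 6 bp
  [280,289): 9 bp

[4,4,4,5,6,6,7,8,8,8,8,8,9,9,9,9,9,10,10,10,11,12,12,13,13,14,14,15,16,18]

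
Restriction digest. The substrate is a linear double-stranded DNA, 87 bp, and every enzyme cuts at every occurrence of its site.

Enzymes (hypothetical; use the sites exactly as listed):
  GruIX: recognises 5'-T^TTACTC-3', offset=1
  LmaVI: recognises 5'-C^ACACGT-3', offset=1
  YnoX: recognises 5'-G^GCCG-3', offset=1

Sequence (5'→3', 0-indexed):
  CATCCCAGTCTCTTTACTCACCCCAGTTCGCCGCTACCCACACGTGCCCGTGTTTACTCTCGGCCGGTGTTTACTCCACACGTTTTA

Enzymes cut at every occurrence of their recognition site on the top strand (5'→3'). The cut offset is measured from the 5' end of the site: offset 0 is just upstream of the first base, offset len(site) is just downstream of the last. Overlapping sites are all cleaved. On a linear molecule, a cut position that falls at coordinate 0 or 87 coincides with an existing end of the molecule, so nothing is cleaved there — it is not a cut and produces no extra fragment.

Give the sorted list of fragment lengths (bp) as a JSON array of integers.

Per-enzyme occurrences:
  GruIX TTTACTC/1: at [12, 52, 69] ⇒ [13, 53, 70]
  LmaVI CACACGT/1: at [38, 76] ⇒ [39, 77]
  YnoX GGCCG/1: at [61] ⇒ [62]

All cut coordinates (distinct, sorted): [13, 39, 53, 62, 70, 77]

Fragment lengths:
  [0,13): 13 bp
  [13,39): 26 bp
  [39,53): 14 bp
  [53,62): 9 bp
  [62,70): 8 bp
  [70,77): 7 bp
  [77,87): 10 bp

[7,8,9,10,13,14,26]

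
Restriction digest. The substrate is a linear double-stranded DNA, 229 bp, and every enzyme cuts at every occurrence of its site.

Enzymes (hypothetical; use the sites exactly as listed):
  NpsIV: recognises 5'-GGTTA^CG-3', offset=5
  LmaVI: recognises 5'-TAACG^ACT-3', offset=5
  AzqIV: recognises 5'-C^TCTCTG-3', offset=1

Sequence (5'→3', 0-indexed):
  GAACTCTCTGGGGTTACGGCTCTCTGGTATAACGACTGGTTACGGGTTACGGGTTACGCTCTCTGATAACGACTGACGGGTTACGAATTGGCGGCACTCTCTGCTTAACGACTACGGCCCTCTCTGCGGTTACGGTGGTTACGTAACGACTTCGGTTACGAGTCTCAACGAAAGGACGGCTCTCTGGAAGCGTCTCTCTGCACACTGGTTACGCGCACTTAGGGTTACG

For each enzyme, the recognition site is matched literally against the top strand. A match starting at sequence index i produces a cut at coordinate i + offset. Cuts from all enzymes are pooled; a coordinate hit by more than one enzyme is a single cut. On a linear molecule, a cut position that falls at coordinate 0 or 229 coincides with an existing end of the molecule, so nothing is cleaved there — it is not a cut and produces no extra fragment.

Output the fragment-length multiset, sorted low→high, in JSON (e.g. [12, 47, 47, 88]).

[2,3,4,4,7,7,7,8,9,10,10,12,12,12,12,13,14,14,14,16,17,22]

Scan for sites:
  NpsIV GGTTACG/5: at [11, 37, 44, 51, 78, 127, 136, 153, 206, 222] ⇒ [16, 42, 49, 56, 83, 132, 141, 158, 211, 227]
  LmaVI TAACGACT/5: at [29, 66, 105, 143] ⇒ [34, 71, 110, 148]
  AzqIV CTCTCTG/1: at [3, 19, 58, 96, 119, 179, 193] ⇒ [4, 20, 59, 97, 120, 180, 194]

All cut coordinates (distinct, sorted): [4, 16, 20, 34, 42, 49, 56, 59, 71, 83, 97, 110, 120, 132, 141, 148, 158, 180, 194, 211, 227]

Fragment lengths:
  [0,4): 4 bp
  [4,16): 12 bp
  [16,20): 4 bp
  [20,34): 14 bp
  [34,42): 8 bp
  [42,49): 7 bp
  [49,56): 7 bp
  [56,59): 3 bp
  [59,71): 12 bp
  [71,83): 12 bp
  [83,97): 14 bp
  [97,110): 13 bp
  [110,120): 10 bp
  [120,132): 12 bp
  [132,141): 9 bp
  [141,148): 7 bp
  [148,158): 10 bp
  [158,180): 22 bp
  [180,194): 14 bp
  [194,211): 17 bp
  [211,227): 16 bp
  [227,229): 2 bp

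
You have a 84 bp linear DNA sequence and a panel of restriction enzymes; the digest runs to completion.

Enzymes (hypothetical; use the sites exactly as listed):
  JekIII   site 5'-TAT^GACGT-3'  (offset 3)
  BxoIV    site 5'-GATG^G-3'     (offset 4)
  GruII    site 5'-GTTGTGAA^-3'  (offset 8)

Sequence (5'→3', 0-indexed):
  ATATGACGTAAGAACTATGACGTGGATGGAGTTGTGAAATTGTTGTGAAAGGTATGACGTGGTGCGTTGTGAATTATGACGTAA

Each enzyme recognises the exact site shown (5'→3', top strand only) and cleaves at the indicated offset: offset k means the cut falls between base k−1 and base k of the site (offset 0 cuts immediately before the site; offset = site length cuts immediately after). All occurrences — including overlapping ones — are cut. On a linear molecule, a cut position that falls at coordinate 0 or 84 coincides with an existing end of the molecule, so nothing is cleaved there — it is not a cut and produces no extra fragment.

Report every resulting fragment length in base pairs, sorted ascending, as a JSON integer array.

Scan for sites:
  JekIII TATGACGT/3: at [1, 15, 52, 74] ⇒ [4, 18, 55, 77]
  BxoIV GATGG/4: at [24] ⇒ [28]
  GruII GTTGTGAA/8: at [30, 41, 65] ⇒ [38, 49, 73]

All cut coordinates (distinct, sorted): [4, 18, 28, 38, 49, 55, 73, 77]

Fragments:
  [0,4): 4 bp
  [4,18): 14 bp
  [18,28): 10 bp
  [28,38): 10 bp
  [38,49): 11 bp
  [49,55): 6 bp
  [55,73): 18 bp
  [73,77): 4 bp
  [77,84): 7 bp

[4,4,6,7,10,10,11,14,18]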